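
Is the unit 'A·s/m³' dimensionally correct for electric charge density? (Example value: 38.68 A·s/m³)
Yes

electric charge density has SI base units: A * s / m^3
A·s/m³ reduces to the same SI base units, so it is a valid unit for electric charge density.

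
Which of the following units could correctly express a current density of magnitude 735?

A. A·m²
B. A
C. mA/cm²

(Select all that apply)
C

current density has SI base units: A / m^2

Checking each option against A / m^2:
  A. A·m²: ✗ does not match
  B. A: ✗ does not match
  C. mA/cm²: ✓ matches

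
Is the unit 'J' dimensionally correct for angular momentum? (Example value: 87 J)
No

angular momentum has SI base units: kg * m^2 / s
J does NOT reduce to kg * m^2 / s; a valid unit for angular momentum would be e.g. kg·m²/s.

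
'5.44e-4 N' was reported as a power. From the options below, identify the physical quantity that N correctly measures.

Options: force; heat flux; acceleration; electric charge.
force

power should have units dimensionally equivalent to kg * m^2 / s^3 (e.g. W).
The given unit 'N' reduces to kg * m / s^2. Of the listed options, that is the dimensionality of force.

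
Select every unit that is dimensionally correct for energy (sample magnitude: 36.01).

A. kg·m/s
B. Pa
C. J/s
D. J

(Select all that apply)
D

energy has SI base units: kg * m^2 / s^2

Checking each option against kg * m^2 / s^2:
  A. kg·m/s: ✗ does not match
  B. Pa: ✗ does not match
  C. J/s: ✗ does not match
  D. J: ✓ matches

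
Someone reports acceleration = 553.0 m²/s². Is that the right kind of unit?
No

acceleration has SI base units: m / s^2
m²/s² does NOT reduce to m / s^2; a valid unit for acceleration would be e.g. m/s².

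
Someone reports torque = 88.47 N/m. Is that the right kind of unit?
No

torque has SI base units: kg * m^2 / s^2
N/m does NOT reduce to kg * m^2 / s^2; a valid unit for torque would be e.g. N·m.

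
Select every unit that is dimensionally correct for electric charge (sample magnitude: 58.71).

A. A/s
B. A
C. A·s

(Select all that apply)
C

electric charge has SI base units: A * s

Checking each option against A * s:
  A. A/s: ✗ does not match
  B. A: ✗ does not match
  C. A·s: ✓ matches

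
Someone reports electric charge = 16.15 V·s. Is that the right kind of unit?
No

electric charge has SI base units: A * s
V·s does NOT reduce to A * s; a valid unit for electric charge would be e.g. C.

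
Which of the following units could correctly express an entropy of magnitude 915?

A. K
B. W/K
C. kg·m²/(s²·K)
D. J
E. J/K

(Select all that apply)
C, E

entropy has SI base units: kg * m^2 / (s^2 * K)

Checking each option against kg * m^2 / (s^2 * K):
  A. K: ✗ does not match
  B. W/K: ✗ does not match
  C. kg·m²/(s²·K): ✓ matches
  D. J: ✗ does not match
  E. J/K: ✓ matches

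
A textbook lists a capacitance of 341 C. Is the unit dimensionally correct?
No

capacitance has SI base units: A^2 * s^4 / (kg * m^2)
C does NOT reduce to A^2 * s^4 / (kg * m^2); a valid unit for capacitance would be e.g. F.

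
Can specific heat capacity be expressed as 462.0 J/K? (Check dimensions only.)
No

specific heat capacity has SI base units: m^2 / (s^2 * K)
J/K does NOT reduce to m^2 / (s^2 * K); a valid unit for specific heat capacity would be e.g. J/(kg·K).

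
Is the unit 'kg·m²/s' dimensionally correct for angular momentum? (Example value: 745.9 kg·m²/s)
Yes

angular momentum has SI base units: kg * m^2 / s
kg·m²/s reduces to the same SI base units, so it is a valid unit for angular momentum.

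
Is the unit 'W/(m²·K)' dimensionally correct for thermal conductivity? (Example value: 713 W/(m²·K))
No

thermal conductivity has SI base units: kg * m / (s^3 * K)
W/(m²·K) does NOT reduce to kg * m / (s^3 * K); a valid unit for thermal conductivity would be e.g. W/(m·K).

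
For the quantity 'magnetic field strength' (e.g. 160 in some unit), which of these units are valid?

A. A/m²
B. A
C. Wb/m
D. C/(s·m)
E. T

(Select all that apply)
D

magnetic field strength has SI base units: A / m

Checking each option against A / m:
  A. A/m²: ✗ does not match
  B. A: ✗ does not match
  C. Wb/m: ✗ does not match
  D. C/(s·m): ✓ matches
  E. T: ✗ does not match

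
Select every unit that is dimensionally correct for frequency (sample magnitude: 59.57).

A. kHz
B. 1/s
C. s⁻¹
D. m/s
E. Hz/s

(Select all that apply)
A, B, C

frequency has SI base units: 1 / s

Checking each option against 1 / s:
  A. kHz: ✓ matches
  B. 1/s: ✓ matches
  C. s⁻¹: ✓ matches
  D. m/s: ✗ does not match
  E. Hz/s: ✗ does not match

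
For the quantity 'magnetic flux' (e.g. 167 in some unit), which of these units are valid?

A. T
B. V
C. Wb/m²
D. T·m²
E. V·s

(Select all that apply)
D, E

magnetic flux has SI base units: kg * m^2 / (A * s^2)

Checking each option against kg * m^2 / (A * s^2):
  A. T: ✗ does not match
  B. V: ✗ does not match
  C. Wb/m²: ✗ does not match
  D. T·m²: ✓ matches
  E. V·s: ✓ matches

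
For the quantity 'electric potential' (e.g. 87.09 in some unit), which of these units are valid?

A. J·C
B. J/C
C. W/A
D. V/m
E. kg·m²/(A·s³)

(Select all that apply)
B, C, E

electric potential has SI base units: kg * m^2 / (A * s^3)

Checking each option against kg * m^2 / (A * s^3):
  A. J·C: ✗ does not match
  B. J/C: ✓ matches
  C. W/A: ✓ matches
  D. V/m: ✗ does not match
  E. kg·m²/(A·s³): ✓ matches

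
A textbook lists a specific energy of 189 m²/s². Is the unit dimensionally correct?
Yes

specific energy has SI base units: m^2 / s^2
m²/s² reduces to the same SI base units, so it is a valid unit for specific energy.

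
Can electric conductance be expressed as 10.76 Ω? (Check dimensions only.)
No

electric conductance has SI base units: A^2 * s^3 / (kg * m^2)
Ω does NOT reduce to A^2 * s^3 / (kg * m^2); a valid unit for electric conductance would be e.g. S.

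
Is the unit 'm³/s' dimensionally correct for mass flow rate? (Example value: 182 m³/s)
No

mass flow rate has SI base units: kg / s
m³/s does NOT reduce to kg / s; a valid unit for mass flow rate would be e.g. kg/s.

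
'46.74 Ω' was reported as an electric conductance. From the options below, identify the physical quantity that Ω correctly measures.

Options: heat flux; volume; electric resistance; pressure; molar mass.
electric resistance

electric conductance should have units dimensionally equivalent to A^2 * s^3 / (kg * m^2) (e.g. S).
The given unit 'Ω' reduces to kg * m^2 / (A^2 * s^3). Of the listed options, that is the dimensionality of electric resistance.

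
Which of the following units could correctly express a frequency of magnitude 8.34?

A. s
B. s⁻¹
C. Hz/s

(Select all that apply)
B

frequency has SI base units: 1 / s

Checking each option against 1 / s:
  A. s: ✗ does not match
  B. s⁻¹: ✓ matches
  C. Hz/s: ✗ does not match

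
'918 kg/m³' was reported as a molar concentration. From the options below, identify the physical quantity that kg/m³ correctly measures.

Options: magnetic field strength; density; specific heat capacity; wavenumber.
density

molar concentration should have units dimensionally equivalent to mol / m^3 (e.g. mol/m³).
The given unit 'kg/m³' reduces to kg / m^3. Of the listed options, that is the dimensionality of density.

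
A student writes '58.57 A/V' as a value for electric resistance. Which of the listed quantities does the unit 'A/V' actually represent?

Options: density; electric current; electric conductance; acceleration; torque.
electric conductance

electric resistance should have units dimensionally equivalent to kg * m^2 / (A^2 * s^3) (e.g. Ω).
The given unit 'A/V' reduces to A^2 * s^3 / (kg * m^2). Of the listed options, that is the dimensionality of electric conductance.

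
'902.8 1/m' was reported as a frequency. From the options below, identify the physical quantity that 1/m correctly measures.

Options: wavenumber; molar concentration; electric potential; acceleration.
wavenumber

frequency should have units dimensionally equivalent to 1 / s (e.g. Hz).
The given unit '1/m' reduces to 1 / m. Of the listed options, that is the dimensionality of wavenumber.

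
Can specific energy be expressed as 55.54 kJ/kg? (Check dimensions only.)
Yes

specific energy has SI base units: m^2 / s^2
kJ/kg reduces to the same SI base units, so it is a valid unit for specific energy.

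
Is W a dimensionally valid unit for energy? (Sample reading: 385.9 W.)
No

energy has SI base units: kg * m^2 / s^2
W does NOT reduce to kg * m^2 / s^2; a valid unit for energy would be e.g. J.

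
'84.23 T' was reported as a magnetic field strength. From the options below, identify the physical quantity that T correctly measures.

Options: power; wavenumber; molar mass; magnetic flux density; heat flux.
magnetic flux density

magnetic field strength should have units dimensionally equivalent to A / m (e.g. A/m).
The given unit 'T' reduces to kg / (A * s^2). Of the listed options, that is the dimensionality of magnetic flux density.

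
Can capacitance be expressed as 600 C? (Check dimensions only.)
No

capacitance has SI base units: A^2 * s^4 / (kg * m^2)
C does NOT reduce to A^2 * s^4 / (kg * m^2); a valid unit for capacitance would be e.g. F.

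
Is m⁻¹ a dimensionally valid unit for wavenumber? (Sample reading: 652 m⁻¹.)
Yes

wavenumber has SI base units: 1 / m
m⁻¹ reduces to the same SI base units, so it is a valid unit for wavenumber.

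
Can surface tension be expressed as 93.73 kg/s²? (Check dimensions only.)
Yes

surface tension has SI base units: kg / s^2
kg/s² reduces to the same SI base units, so it is a valid unit for surface tension.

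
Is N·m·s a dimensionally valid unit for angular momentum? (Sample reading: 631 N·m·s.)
Yes

angular momentum has SI base units: kg * m^2 / s
N·m·s reduces to the same SI base units, so it is a valid unit for angular momentum.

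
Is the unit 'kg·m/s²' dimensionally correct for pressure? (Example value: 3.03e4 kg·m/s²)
No

pressure has SI base units: kg / (m * s^2)
kg·m/s² does NOT reduce to kg / (m * s^2); a valid unit for pressure would be e.g. Pa.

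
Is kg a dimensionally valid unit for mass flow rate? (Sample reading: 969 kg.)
No

mass flow rate has SI base units: kg / s
kg does NOT reduce to kg / s; a valid unit for mass flow rate would be e.g. kg/s.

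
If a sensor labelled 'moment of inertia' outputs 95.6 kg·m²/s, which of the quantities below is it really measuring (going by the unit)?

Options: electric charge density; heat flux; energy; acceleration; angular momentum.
angular momentum

moment of inertia should have units dimensionally equivalent to kg * m^2 (e.g. kg·m²).
The given unit 'kg·m²/s' reduces to kg * m^2 / s. Of the listed options, that is the dimensionality of angular momentum.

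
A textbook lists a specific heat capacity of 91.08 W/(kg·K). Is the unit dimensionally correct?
No

specific heat capacity has SI base units: m^2 / (s^2 * K)
W/(kg·K) does NOT reduce to m^2 / (s^2 * K); a valid unit for specific heat capacity would be e.g. J/(kg·K).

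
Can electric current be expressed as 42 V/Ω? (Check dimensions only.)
Yes

electric current has SI base units: A
V/Ω reduces to the same SI base units, so it is a valid unit for electric current.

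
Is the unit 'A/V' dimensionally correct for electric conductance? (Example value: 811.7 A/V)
Yes

electric conductance has SI base units: A^2 * s^3 / (kg * m^2)
A/V reduces to the same SI base units, so it is a valid unit for electric conductance.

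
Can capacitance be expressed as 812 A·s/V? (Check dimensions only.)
Yes

capacitance has SI base units: A^2 * s^4 / (kg * m^2)
A·s/V reduces to the same SI base units, so it is a valid unit for capacitance.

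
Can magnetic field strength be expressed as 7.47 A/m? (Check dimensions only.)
Yes

magnetic field strength has SI base units: A / m
A/m reduces to the same SI base units, so it is a valid unit for magnetic field strength.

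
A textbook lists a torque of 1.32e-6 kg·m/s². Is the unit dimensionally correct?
No

torque has SI base units: kg * m^2 / s^2
kg·m/s² does NOT reduce to kg * m^2 / s^2; a valid unit for torque would be e.g. N·m.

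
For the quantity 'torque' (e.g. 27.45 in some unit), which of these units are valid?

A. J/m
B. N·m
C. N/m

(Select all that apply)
B

torque has SI base units: kg * m^2 / s^2

Checking each option against kg * m^2 / s^2:
  A. J/m: ✗ does not match
  B. N·m: ✓ matches
  C. N/m: ✗ does not match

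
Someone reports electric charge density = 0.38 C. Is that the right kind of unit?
No

electric charge density has SI base units: A * s / m^3
C does NOT reduce to A * s / m^3; a valid unit for electric charge density would be e.g. C/m³.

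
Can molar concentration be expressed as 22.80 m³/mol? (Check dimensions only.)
No

molar concentration has SI base units: mol / m^3
m³/mol does NOT reduce to mol / m^3; a valid unit for molar concentration would be e.g. mol/m³.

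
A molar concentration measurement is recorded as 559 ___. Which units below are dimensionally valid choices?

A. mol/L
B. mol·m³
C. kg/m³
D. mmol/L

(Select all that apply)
A, D

molar concentration has SI base units: mol / m^3

Checking each option against mol / m^3:
  A. mol/L: ✓ matches
  B. mol·m³: ✗ does not match
  C. kg/m³: ✗ does not match
  D. mmol/L: ✓ matches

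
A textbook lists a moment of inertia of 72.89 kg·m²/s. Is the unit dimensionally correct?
No

moment of inertia has SI base units: kg * m^2
kg·m²/s does NOT reduce to kg * m^2; a valid unit for moment of inertia would be e.g. kg·m².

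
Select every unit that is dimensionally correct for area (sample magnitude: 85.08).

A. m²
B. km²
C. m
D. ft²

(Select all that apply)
A, B, D

area has SI base units: m^2

Checking each option against m^2:
  A. m²: ✓ matches
  B. km²: ✓ matches
  C. m: ✗ does not match
  D. ft²: ✓ matches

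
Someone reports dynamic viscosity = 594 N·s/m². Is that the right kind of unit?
Yes

dynamic viscosity has SI base units: kg / (m * s)
N·s/m² reduces to the same SI base units, so it is a valid unit for dynamic viscosity.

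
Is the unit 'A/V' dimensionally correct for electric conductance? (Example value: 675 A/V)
Yes

electric conductance has SI base units: A^2 * s^3 / (kg * m^2)
A/V reduces to the same SI base units, so it is a valid unit for electric conductance.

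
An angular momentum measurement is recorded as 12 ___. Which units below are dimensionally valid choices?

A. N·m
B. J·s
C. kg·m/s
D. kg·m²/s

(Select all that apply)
B, D

angular momentum has SI base units: kg * m^2 / s

Checking each option against kg * m^2 / s:
  A. N·m: ✗ does not match
  B. J·s: ✓ matches
  C. kg·m/s: ✗ does not match
  D. kg·m²/s: ✓ matches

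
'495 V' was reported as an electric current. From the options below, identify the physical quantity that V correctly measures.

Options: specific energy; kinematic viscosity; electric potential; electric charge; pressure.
electric potential

electric current should have units dimensionally equivalent to A (e.g. A).
The given unit 'V' reduces to kg * m^2 / (A * s^3). Of the listed options, that is the dimensionality of electric potential.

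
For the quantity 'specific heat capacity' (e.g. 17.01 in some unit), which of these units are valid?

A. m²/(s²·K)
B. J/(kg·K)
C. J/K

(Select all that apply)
A, B

specific heat capacity has SI base units: m^2 / (s^2 * K)

Checking each option against m^2 / (s^2 * K):
  A. m²/(s²·K): ✓ matches
  B. J/(kg·K): ✓ matches
  C. J/K: ✗ does not match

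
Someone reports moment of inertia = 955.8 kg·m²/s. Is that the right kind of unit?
No

moment of inertia has SI base units: kg * m^2
kg·m²/s does NOT reduce to kg * m^2; a valid unit for moment of inertia would be e.g. kg·m².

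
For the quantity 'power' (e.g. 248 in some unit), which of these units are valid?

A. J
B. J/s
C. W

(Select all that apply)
B, C

power has SI base units: kg * m^2 / s^3

Checking each option against kg * m^2 / s^3:
  A. J: ✗ does not match
  B. J/s: ✓ matches
  C. W: ✓ matches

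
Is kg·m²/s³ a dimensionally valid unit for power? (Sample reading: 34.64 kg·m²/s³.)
Yes

power has SI base units: kg * m^2 / s^3
kg·m²/s³ reduces to the same SI base units, so it is a valid unit for power.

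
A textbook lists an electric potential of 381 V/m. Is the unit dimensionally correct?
No

electric potential has SI base units: kg * m^2 / (A * s^3)
V/m does NOT reduce to kg * m^2 / (A * s^3); a valid unit for electric potential would be e.g. V.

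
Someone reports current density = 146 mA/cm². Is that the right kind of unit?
Yes

current density has SI base units: A / m^2
mA/cm² reduces to the same SI base units, so it is a valid unit for current density.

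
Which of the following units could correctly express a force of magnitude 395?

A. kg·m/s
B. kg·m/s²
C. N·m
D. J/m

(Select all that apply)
B, D

force has SI base units: kg * m / s^2

Checking each option against kg * m / s^2:
  A. kg·m/s: ✗ does not match
  B. kg·m/s²: ✓ matches
  C. N·m: ✗ does not match
  D. J/m: ✓ matches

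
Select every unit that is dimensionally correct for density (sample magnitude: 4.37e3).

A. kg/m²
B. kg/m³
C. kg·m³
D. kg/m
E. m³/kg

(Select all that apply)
B

density has SI base units: kg / m^3

Checking each option against kg / m^3:
  A. kg/m²: ✗ does not match
  B. kg/m³: ✓ matches
  C. kg·m³: ✗ does not match
  D. kg/m: ✗ does not match
  E. m³/kg: ✗ does not match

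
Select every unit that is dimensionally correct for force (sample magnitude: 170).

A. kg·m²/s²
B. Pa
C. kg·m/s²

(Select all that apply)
C

force has SI base units: kg * m / s^2

Checking each option against kg * m / s^2:
  A. kg·m²/s²: ✗ does not match
  B. Pa: ✗ does not match
  C. kg·m/s²: ✓ matches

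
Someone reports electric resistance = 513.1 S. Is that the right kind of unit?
No

electric resistance has SI base units: kg * m^2 / (A^2 * s^3)
S does NOT reduce to kg * m^2 / (A^2 * s^3); a valid unit for electric resistance would be e.g. Ω.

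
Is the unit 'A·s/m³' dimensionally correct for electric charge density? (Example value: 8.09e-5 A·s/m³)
Yes

electric charge density has SI base units: A * s / m^3
A·s/m³ reduces to the same SI base units, so it is a valid unit for electric charge density.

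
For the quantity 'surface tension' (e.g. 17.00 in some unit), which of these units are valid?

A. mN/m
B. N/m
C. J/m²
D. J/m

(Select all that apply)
A, B, C

surface tension has SI base units: kg / s^2

Checking each option against kg / s^2:
  A. mN/m: ✓ matches
  B. N/m: ✓ matches
  C. J/m²: ✓ matches
  D. J/m: ✗ does not match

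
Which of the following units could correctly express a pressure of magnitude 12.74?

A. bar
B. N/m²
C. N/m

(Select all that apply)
A, B

pressure has SI base units: kg / (m * s^2)

Checking each option against kg / (m * s^2):
  A. bar: ✓ matches
  B. N/m²: ✓ matches
  C. N/m: ✗ does not match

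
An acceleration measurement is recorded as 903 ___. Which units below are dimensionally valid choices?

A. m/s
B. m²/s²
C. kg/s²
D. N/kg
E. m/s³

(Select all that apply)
D

acceleration has SI base units: m / s^2

Checking each option against m / s^2:
  A. m/s: ✗ does not match
  B. m²/s²: ✗ does not match
  C. kg/s²: ✗ does not match
  D. N/kg: ✓ matches
  E. m/s³: ✗ does not match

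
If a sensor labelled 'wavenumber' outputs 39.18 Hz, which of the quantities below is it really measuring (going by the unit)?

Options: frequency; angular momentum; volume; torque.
frequency

wavenumber should have units dimensionally equivalent to 1 / m (e.g. 1/m).
The given unit 'Hz' reduces to 1 / s. Of the listed options, that is the dimensionality of frequency.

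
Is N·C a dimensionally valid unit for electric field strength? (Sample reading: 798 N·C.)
No

electric field strength has SI base units: kg * m / (A * s^3)
N·C does NOT reduce to kg * m / (A * s^3); a valid unit for electric field strength would be e.g. V/m.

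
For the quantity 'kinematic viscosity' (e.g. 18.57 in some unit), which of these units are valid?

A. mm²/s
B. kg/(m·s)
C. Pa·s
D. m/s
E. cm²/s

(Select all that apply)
A, E

kinematic viscosity has SI base units: m^2 / s

Checking each option against m^2 / s:
  A. mm²/s: ✓ matches
  B. kg/(m·s): ✗ does not match
  C. Pa·s: ✗ does not match
  D. m/s: ✗ does not match
  E. cm²/s: ✓ matches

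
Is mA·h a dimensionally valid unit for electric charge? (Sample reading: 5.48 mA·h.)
Yes

electric charge has SI base units: A * s
mA·h reduces to the same SI base units, so it is a valid unit for electric charge.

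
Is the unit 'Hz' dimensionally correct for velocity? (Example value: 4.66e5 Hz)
No

velocity has SI base units: m / s
Hz does NOT reduce to m / s; a valid unit for velocity would be e.g. m/s.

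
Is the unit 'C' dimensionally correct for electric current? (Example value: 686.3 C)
No

electric current has SI base units: A
C does NOT reduce to A; a valid unit for electric current would be e.g. A.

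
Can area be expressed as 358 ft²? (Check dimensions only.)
Yes

area has SI base units: m^2
ft² reduces to the same SI base units, so it is a valid unit for area.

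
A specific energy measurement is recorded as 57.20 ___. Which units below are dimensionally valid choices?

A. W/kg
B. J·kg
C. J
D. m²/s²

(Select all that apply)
D

specific energy has SI base units: m^2 / s^2

Checking each option against m^2 / s^2:
  A. W/kg: ✗ does not match
  B. J·kg: ✗ does not match
  C. J: ✗ does not match
  D. m²/s²: ✓ matches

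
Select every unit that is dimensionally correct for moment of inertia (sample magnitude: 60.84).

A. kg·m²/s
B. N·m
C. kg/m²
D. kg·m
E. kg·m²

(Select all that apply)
E

moment of inertia has SI base units: kg * m^2

Checking each option against kg * m^2:
  A. kg·m²/s: ✗ does not match
  B. N·m: ✗ does not match
  C. kg/m²: ✗ does not match
  D. kg·m: ✗ does not match
  E. kg·m²: ✓ matches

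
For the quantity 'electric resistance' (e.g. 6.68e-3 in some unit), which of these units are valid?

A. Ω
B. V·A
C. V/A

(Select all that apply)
A, C

electric resistance has SI base units: kg * m^2 / (A^2 * s^3)

Checking each option against kg * m^2 / (A^2 * s^3):
  A. Ω: ✓ matches
  B. V·A: ✗ does not match
  C. V/A: ✓ matches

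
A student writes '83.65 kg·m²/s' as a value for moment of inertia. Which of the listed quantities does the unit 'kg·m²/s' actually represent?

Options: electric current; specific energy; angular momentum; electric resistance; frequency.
angular momentum

moment of inertia should have units dimensionally equivalent to kg * m^2 (e.g. kg·m²).
The given unit 'kg·m²/s' reduces to kg * m^2 / s. Of the listed options, that is the dimensionality of angular momentum.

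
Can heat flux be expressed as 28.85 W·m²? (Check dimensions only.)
No

heat flux has SI base units: kg / s^3
W·m² does NOT reduce to kg / s^3; a valid unit for heat flux would be e.g. W/m².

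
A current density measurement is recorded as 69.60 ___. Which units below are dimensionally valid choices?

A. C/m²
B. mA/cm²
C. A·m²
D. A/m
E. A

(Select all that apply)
B

current density has SI base units: A / m^2

Checking each option against A / m^2:
  A. C/m²: ✗ does not match
  B. mA/cm²: ✓ matches
  C. A·m²: ✗ does not match
  D. A/m: ✗ does not match
  E. A: ✗ does not match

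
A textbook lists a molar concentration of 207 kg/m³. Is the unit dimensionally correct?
No

molar concentration has SI base units: mol / m^3
kg/m³ does NOT reduce to mol / m^3; a valid unit for molar concentration would be e.g. mol/m³.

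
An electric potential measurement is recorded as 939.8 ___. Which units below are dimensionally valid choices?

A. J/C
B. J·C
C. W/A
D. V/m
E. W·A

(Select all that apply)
A, C

electric potential has SI base units: kg * m^2 / (A * s^3)

Checking each option against kg * m^2 / (A * s^3):
  A. J/C: ✓ matches
  B. J·C: ✗ does not match
  C. W/A: ✓ matches
  D. V/m: ✗ does not match
  E. W·A: ✗ does not match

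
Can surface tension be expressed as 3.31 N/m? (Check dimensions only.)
Yes

surface tension has SI base units: kg / s^2
N/m reduces to the same SI base units, so it is a valid unit for surface tension.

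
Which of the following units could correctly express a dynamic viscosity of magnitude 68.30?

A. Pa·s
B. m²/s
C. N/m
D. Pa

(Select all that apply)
A

dynamic viscosity has SI base units: kg / (m * s)

Checking each option against kg / (m * s):
  A. Pa·s: ✓ matches
  B. m²/s: ✗ does not match
  C. N/m: ✗ does not match
  D. Pa: ✗ does not match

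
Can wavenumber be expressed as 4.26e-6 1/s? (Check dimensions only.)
No

wavenumber has SI base units: 1 / m
1/s does NOT reduce to 1 / m; a valid unit for wavenumber would be e.g. 1/m.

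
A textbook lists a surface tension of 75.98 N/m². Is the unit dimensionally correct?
No

surface tension has SI base units: kg / s^2
N/m² does NOT reduce to kg / s^2; a valid unit for surface tension would be e.g. N/m.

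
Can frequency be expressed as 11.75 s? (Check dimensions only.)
No

frequency has SI base units: 1 / s
s does NOT reduce to 1 / s; a valid unit for frequency would be e.g. Hz.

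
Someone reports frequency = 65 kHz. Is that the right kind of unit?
Yes

frequency has SI base units: 1 / s
kHz reduces to the same SI base units, so it is a valid unit for frequency.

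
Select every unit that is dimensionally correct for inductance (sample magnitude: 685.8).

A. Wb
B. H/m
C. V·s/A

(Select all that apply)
C

inductance has SI base units: kg * m^2 / (A^2 * s^2)

Checking each option against kg * m^2 / (A^2 * s^2):
  A. Wb: ✗ does not match
  B. H/m: ✗ does not match
  C. V·s/A: ✓ matches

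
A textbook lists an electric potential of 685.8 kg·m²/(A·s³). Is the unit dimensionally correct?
Yes

electric potential has SI base units: kg * m^2 / (A * s^3)
kg·m²/(A·s³) reduces to the same SI base units, so it is a valid unit for electric potential.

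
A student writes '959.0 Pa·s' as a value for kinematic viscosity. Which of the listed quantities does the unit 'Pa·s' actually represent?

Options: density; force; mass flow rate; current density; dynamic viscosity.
dynamic viscosity

kinematic viscosity should have units dimensionally equivalent to m^2 / s (e.g. m²/s).
The given unit 'Pa·s' reduces to kg / (m * s). Of the listed options, that is the dimensionality of dynamic viscosity.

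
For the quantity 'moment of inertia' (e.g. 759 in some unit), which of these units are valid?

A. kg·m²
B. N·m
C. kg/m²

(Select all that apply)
A

moment of inertia has SI base units: kg * m^2

Checking each option against kg * m^2:
  A. kg·m²: ✓ matches
  B. N·m: ✗ does not match
  C. kg/m²: ✗ does not match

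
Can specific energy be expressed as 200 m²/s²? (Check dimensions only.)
Yes

specific energy has SI base units: m^2 / s^2
m²/s² reduces to the same SI base units, so it is a valid unit for specific energy.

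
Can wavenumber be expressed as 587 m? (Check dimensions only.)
No

wavenumber has SI base units: 1 / m
m does NOT reduce to 1 / m; a valid unit for wavenumber would be e.g. 1/m.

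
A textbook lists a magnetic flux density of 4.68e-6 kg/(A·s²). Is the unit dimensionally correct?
Yes

magnetic flux density has SI base units: kg / (A * s^2)
kg/(A·s²) reduces to the same SI base units, so it is a valid unit for magnetic flux density.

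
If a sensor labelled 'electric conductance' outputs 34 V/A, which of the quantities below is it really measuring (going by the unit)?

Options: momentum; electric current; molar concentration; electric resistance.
electric resistance

electric conductance should have units dimensionally equivalent to A^2 * s^3 / (kg * m^2) (e.g. S).
The given unit 'V/A' reduces to kg * m^2 / (A^2 * s^3). Of the listed options, that is the dimensionality of electric resistance.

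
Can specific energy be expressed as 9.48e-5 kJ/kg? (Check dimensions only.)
Yes

specific energy has SI base units: m^2 / s^2
kJ/kg reduces to the same SI base units, so it is a valid unit for specific energy.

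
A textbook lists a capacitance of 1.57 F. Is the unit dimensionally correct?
Yes

capacitance has SI base units: A^2 * s^4 / (kg * m^2)
F reduces to the same SI base units, so it is a valid unit for capacitance.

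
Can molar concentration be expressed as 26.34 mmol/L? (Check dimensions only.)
Yes

molar concentration has SI base units: mol / m^3
mmol/L reduces to the same SI base units, so it is a valid unit for molar concentration.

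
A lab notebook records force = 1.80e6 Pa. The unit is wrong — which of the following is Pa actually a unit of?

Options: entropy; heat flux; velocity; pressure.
pressure

force should have units dimensionally equivalent to kg * m / s^2 (e.g. N).
The given unit 'Pa' reduces to kg / (m * s^2). Of the listed options, that is the dimensionality of pressure.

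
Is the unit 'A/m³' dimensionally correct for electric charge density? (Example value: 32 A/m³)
No

electric charge density has SI base units: A * s / m^3
A/m³ does NOT reduce to A * s / m^3; a valid unit for electric charge density would be e.g. C/m³.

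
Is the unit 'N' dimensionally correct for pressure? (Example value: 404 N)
No

pressure has SI base units: kg / (m * s^2)
N does NOT reduce to kg / (m * s^2); a valid unit for pressure would be e.g. Pa.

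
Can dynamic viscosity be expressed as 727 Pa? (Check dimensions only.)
No

dynamic viscosity has SI base units: kg / (m * s)
Pa does NOT reduce to kg / (m * s); a valid unit for dynamic viscosity would be e.g. Pa·s.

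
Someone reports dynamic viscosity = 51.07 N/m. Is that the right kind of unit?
No

dynamic viscosity has SI base units: kg / (m * s)
N/m does NOT reduce to kg / (m * s); a valid unit for dynamic viscosity would be e.g. Pa·s.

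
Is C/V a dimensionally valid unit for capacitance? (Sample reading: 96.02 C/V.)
Yes

capacitance has SI base units: A^2 * s^4 / (kg * m^2)
C/V reduces to the same SI base units, so it is a valid unit for capacitance.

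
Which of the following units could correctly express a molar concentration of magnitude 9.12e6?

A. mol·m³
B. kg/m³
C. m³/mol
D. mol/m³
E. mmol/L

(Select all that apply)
D, E

molar concentration has SI base units: mol / m^3

Checking each option against mol / m^3:
  A. mol·m³: ✗ does not match
  B. kg/m³: ✗ does not match
  C. m³/mol: ✗ does not match
  D. mol/m³: ✓ matches
  E. mmol/L: ✓ matches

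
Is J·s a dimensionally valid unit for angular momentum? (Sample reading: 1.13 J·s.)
Yes

angular momentum has SI base units: kg * m^2 / s
J·s reduces to the same SI base units, so it is a valid unit for angular momentum.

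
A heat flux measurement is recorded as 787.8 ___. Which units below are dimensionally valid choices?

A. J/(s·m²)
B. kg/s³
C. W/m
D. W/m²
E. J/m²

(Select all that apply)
A, B, D

heat flux has SI base units: kg / s^3

Checking each option against kg / s^3:
  A. J/(s·m²): ✓ matches
  B. kg/s³: ✓ matches
  C. W/m: ✗ does not match
  D. W/m²: ✓ matches
  E. J/m²: ✗ does not match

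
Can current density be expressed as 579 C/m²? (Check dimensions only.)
No

current density has SI base units: A / m^2
C/m² does NOT reduce to A / m^2; a valid unit for current density would be e.g. A/m².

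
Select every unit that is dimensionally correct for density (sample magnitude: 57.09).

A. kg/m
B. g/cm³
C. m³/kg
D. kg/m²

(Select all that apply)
B

density has SI base units: kg / m^3

Checking each option against kg / m^3:
  A. kg/m: ✗ does not match
  B. g/cm³: ✓ matches
  C. m³/kg: ✗ does not match
  D. kg/m²: ✗ does not match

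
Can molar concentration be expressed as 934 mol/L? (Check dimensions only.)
Yes

molar concentration has SI base units: mol / m^3
mol/L reduces to the same SI base units, so it is a valid unit for molar concentration.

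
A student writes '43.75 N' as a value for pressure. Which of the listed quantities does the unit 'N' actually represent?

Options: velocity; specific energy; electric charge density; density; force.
force

pressure should have units dimensionally equivalent to kg / (m * s^2) (e.g. Pa).
The given unit 'N' reduces to kg * m / s^2. Of the listed options, that is the dimensionality of force.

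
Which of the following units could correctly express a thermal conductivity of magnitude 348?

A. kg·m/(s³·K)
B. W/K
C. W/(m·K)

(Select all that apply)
A, C

thermal conductivity has SI base units: kg * m / (s^3 * K)

Checking each option against kg * m / (s^3 * K):
  A. kg·m/(s³·K): ✓ matches
  B. W/K: ✗ does not match
  C. W/(m·K): ✓ matches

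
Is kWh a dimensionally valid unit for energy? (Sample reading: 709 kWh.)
Yes

energy has SI base units: kg * m^2 / s^2
kWh reduces to the same SI base units, so it is a valid unit for energy.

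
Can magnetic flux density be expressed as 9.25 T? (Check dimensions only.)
Yes

magnetic flux density has SI base units: kg / (A * s^2)
T reduces to the same SI base units, so it is a valid unit for magnetic flux density.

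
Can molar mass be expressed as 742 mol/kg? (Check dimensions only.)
No

molar mass has SI base units: kg / mol
mol/kg does NOT reduce to kg / mol; a valid unit for molar mass would be e.g. kg/mol.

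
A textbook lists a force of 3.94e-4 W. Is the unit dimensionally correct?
No

force has SI base units: kg * m / s^2
W does NOT reduce to kg * m / s^2; a valid unit for force would be e.g. N.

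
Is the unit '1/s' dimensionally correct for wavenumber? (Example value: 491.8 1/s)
No

wavenumber has SI base units: 1 / m
1/s does NOT reduce to 1 / m; a valid unit for wavenumber would be e.g. 1/m.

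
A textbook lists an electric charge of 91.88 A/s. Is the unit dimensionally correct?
No

electric charge has SI base units: A * s
A/s does NOT reduce to A * s; a valid unit for electric charge would be e.g. C.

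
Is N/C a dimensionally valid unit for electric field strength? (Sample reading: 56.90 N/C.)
Yes

electric field strength has SI base units: kg * m / (A * s^3)
N/C reduces to the same SI base units, so it is a valid unit for electric field strength.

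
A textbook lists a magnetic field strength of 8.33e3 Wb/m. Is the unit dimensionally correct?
No

magnetic field strength has SI base units: A / m
Wb/m does NOT reduce to A / m; a valid unit for magnetic field strength would be e.g. A/m.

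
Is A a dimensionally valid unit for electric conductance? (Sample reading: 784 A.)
No

electric conductance has SI base units: A^2 * s^3 / (kg * m^2)
A does NOT reduce to A^2 * s^3 / (kg * m^2); a valid unit for electric conductance would be e.g. S.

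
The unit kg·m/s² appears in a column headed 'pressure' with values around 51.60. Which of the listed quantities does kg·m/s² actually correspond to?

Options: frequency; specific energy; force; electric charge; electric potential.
force

pressure should have units dimensionally equivalent to kg / (m * s^2) (e.g. Pa).
The given unit 'kg·m/s²' reduces to kg * m / s^2. Of the listed options, that is the dimensionality of force.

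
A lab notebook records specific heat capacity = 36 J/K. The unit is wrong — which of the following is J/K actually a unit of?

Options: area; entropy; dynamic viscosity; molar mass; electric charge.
entropy

specific heat capacity should have units dimensionally equivalent to m^2 / (s^2 * K) (e.g. J/(kg·K)).
The given unit 'J/K' reduces to kg * m^2 / (s^2 * K). Of the listed options, that is the dimensionality of entropy.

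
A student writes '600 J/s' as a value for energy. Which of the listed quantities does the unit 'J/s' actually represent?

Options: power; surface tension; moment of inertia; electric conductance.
power

energy should have units dimensionally equivalent to kg * m^2 / s^2 (e.g. J).
The given unit 'J/s' reduces to kg * m^2 / s^3. Of the listed options, that is the dimensionality of power.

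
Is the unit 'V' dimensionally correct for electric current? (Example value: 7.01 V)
No

electric current has SI base units: A
V does NOT reduce to A; a valid unit for electric current would be e.g. A.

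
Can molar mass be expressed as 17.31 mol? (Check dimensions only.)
No

molar mass has SI base units: kg / mol
mol does NOT reduce to kg / mol; a valid unit for molar mass would be e.g. kg/mol.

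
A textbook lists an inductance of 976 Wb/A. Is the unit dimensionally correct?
Yes

inductance has SI base units: kg * m^2 / (A^2 * s^2)
Wb/A reduces to the same SI base units, so it is a valid unit for inductance.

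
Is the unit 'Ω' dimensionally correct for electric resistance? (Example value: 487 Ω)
Yes

electric resistance has SI base units: kg * m^2 / (A^2 * s^3)
Ω reduces to the same SI base units, so it is a valid unit for electric resistance.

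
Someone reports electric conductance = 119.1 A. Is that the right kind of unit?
No

electric conductance has SI base units: A^2 * s^3 / (kg * m^2)
A does NOT reduce to A^2 * s^3 / (kg * m^2); a valid unit for electric conductance would be e.g. S.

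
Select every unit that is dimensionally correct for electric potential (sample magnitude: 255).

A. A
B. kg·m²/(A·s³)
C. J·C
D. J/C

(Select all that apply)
B, D

electric potential has SI base units: kg * m^2 / (A * s^3)

Checking each option against kg * m^2 / (A * s^3):
  A. A: ✗ does not match
  B. kg·m²/(A·s³): ✓ matches
  C. J·C: ✗ does not match
  D. J/C: ✓ matches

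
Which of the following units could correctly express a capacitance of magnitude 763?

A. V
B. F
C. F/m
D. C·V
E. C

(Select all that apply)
B

capacitance has SI base units: A^2 * s^4 / (kg * m^2)

Checking each option against A^2 * s^4 / (kg * m^2):
  A. V: ✗ does not match
  B. F: ✓ matches
  C. F/m: ✗ does not match
  D. C·V: ✗ does not match
  E. C: ✗ does not match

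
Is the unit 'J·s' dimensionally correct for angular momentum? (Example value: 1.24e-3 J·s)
Yes

angular momentum has SI base units: kg * m^2 / s
J·s reduces to the same SI base units, so it is a valid unit for angular momentum.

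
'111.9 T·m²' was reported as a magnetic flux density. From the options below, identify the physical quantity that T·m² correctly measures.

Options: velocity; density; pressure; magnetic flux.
magnetic flux

magnetic flux density should have units dimensionally equivalent to kg / (A * s^2) (e.g. T).
The given unit 'T·m²' reduces to kg * m^2 / (A * s^2). Of the listed options, that is the dimensionality of magnetic flux.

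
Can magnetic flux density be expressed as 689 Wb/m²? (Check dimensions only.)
Yes

magnetic flux density has SI base units: kg / (A * s^2)
Wb/m² reduces to the same SI base units, so it is a valid unit for magnetic flux density.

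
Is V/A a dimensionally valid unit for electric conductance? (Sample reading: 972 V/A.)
No

electric conductance has SI base units: A^2 * s^3 / (kg * m^2)
V/A does NOT reduce to A^2 * s^3 / (kg * m^2); a valid unit for electric conductance would be e.g. S.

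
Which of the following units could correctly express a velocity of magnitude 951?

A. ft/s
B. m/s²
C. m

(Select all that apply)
A

velocity has SI base units: m / s

Checking each option against m / s:
  A. ft/s: ✓ matches
  B. m/s²: ✗ does not match
  C. m: ✗ does not match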